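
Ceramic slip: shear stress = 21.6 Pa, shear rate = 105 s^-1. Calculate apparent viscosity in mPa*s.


eta = tau/gamma * 1000 = 21.6/105 * 1000 = 205.7 mPa*s

205.7


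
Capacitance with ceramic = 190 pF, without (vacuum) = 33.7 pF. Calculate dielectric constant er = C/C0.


er = 190 / 33.7 = 5.64

5.64


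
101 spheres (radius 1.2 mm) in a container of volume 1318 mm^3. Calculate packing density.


V_sphere = 4/3*pi*1.2^3 = 7.2382 mm^3
Total V = 101*7.2382 = 731.0582 mm^3
PD = 731.0582 / 1318 = 0.555

0.555


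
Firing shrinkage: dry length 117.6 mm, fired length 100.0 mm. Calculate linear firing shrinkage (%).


FS = (117.6 - 100.0) / 117.6 * 100 = 14.97%

14.97


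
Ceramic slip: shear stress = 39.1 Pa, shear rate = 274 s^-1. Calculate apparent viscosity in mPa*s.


eta = tau/gamma * 1000 = 39.1/274 * 1000 = 142.7 mPa*s

142.7


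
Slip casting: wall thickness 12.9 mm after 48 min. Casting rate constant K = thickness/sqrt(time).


K = 12.9 / sqrt(48) = 12.9 / 6.9282 = 1.862 mm/min^0.5

1.862


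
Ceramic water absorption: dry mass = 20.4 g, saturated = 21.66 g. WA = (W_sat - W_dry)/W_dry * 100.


WA = (21.66 - 20.4) / 20.4 * 100 = 6.18%

6.18


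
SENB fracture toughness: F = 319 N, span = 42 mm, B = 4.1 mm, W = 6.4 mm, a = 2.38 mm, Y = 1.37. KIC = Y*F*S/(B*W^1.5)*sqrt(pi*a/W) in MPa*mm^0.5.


KIC = 1.37*319*42/(4.1*6.4^1.5)*sqrt(pi*2.38/6.4) = 298.87

298.87


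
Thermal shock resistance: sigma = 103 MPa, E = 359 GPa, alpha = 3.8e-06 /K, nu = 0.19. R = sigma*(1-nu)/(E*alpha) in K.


R = 103*(1-0.19)/(359*1000*3.8e-06) = 61 K

61


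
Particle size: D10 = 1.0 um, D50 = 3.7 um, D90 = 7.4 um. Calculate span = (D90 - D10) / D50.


Span = (7.4 - 1.0) / 3.7 = 6.4 / 3.7 = 1.73

1.73


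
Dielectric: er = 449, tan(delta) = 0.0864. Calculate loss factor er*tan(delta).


Loss = 449 * 0.0864 = 38.794

38.794


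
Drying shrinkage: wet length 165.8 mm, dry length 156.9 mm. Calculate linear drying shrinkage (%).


DS = (165.8 - 156.9) / 165.8 * 100 = 5.37%

5.37


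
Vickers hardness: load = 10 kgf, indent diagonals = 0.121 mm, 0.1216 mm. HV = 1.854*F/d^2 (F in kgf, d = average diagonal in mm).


d_avg = (0.121+0.1216)/2 = 0.1213 mm
HV = 1.854*10/0.1213^2 = 1260

1260


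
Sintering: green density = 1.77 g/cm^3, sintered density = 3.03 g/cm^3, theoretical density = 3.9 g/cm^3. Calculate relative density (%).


Relative = 3.03 / 3.9 * 100 = 77.7%

77.7


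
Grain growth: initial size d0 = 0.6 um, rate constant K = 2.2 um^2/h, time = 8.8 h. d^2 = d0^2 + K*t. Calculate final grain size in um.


d^2 = 0.6^2 + 2.2*8.8 = 19.72
d = sqrt(19.72) = 4.44 um

4.44


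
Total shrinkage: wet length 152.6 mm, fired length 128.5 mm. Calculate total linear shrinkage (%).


TS = (152.6 - 128.5) / 152.6 * 100 = 15.79%

15.79


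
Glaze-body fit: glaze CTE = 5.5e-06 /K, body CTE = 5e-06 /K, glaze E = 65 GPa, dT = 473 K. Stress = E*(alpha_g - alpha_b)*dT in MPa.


Stress = 65*1000*(5.5e-06 - 5e-06)*473 = 15.4 MPa

15.4


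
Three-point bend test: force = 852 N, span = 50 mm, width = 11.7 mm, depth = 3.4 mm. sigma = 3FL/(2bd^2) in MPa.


sigma = 3*852*50/(2*11.7*3.4^2) = 472.5 MPa

472.5


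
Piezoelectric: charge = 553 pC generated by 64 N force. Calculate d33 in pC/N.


d33 = 553 / 64 = 8.6 pC/N

8.6


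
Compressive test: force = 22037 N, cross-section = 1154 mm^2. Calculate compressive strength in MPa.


CS = 22037 / 1154 = 19.1 MPa

19.1


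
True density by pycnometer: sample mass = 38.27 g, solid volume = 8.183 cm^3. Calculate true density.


TD = 38.27 / 8.183 = 4.677 g/cm^3

4.677


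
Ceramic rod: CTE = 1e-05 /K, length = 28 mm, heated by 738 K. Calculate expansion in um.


dL = 1e-05 * 28 * 738 * 1000 = 206.64 um

206.64


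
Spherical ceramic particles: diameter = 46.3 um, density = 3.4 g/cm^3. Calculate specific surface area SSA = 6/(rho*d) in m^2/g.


SSA = 6 / (3.4 * 46.3) = 0.038 m^2/g

0.038


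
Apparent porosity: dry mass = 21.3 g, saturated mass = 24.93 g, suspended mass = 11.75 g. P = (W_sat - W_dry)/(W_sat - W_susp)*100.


P = (24.93 - 21.3) / (24.93 - 11.75) * 100 = 3.63 / 13.18 * 100 = 27.5%

27.5


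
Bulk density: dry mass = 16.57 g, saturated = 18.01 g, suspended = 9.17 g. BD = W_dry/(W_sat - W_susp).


BD = 16.57 / (18.01 - 9.17) = 16.57 / 8.84 = 1.874 g/cm^3

1.874


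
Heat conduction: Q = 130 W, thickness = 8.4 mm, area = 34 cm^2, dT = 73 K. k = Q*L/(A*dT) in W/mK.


k = 130*8.4/1000/(34/10000*73) = 4.4 W/mK

4.4


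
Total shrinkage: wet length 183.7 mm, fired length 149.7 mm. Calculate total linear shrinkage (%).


TS = (183.7 - 149.7) / 183.7 * 100 = 18.51%

18.51


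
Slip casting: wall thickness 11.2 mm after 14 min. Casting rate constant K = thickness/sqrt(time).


K = 11.2 / sqrt(14) = 11.2 / 3.7417 = 2.993 mm/min^0.5

2.993


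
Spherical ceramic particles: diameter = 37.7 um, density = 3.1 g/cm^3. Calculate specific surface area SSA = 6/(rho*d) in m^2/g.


SSA = 6 / (3.1 * 37.7) = 0.051 m^2/g

0.051


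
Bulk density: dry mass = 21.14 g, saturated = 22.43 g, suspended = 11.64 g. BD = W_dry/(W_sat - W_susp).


BD = 21.14 / (22.43 - 11.64) = 21.14 / 10.79 = 1.959 g/cm^3

1.959


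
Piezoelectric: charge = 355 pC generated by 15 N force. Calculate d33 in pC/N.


d33 = 355 / 15 = 23.7 pC/N

23.7


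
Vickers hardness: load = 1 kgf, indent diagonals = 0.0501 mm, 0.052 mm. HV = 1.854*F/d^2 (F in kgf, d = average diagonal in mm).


d_avg = (0.0501+0.052)/2 = 0.05105 mm
HV = 1.854*1/0.05105^2 = 711

711


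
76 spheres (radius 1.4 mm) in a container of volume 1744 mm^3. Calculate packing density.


V_sphere = 4/3*pi*1.4^3 = 11.494 mm^3
Total V = 76*11.494 = 873.544 mm^3
PD = 873.544 / 1744 = 0.501

0.501


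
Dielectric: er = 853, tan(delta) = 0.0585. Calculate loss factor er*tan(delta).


Loss = 853 * 0.0585 = 49.901

49.901


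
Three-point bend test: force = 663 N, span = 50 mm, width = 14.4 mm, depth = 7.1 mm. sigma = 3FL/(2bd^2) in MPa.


sigma = 3*663*50/(2*14.4*7.1^2) = 68.5 MPa

68.5


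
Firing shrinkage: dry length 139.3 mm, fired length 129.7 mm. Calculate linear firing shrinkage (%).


FS = (139.3 - 129.7) / 139.3 * 100 = 6.89%

6.89


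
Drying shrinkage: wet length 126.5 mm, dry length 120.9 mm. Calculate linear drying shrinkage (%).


DS = (126.5 - 120.9) / 126.5 * 100 = 4.43%

4.43


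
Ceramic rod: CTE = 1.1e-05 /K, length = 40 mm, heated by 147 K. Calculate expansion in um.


dL = 1.1e-05 * 40 * 147 * 1000 = 64.68 um

64.68


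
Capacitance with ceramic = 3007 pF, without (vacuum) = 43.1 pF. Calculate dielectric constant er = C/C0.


er = 3007 / 43.1 = 69.77

69.77


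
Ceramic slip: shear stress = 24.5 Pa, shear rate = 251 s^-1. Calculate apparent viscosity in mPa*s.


eta = tau/gamma * 1000 = 24.5/251 * 1000 = 97.6 mPa*s

97.6


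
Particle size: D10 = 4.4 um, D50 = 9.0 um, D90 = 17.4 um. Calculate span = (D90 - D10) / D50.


Span = (17.4 - 4.4) / 9.0 = 13.0 / 9.0 = 1.444

1.444


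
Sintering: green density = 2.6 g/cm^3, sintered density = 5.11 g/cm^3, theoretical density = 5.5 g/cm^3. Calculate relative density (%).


Relative = 5.11 / 5.5 * 100 = 92.9%

92.9


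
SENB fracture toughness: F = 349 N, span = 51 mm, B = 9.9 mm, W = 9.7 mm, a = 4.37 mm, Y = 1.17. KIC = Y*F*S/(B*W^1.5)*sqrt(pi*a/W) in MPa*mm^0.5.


KIC = 1.17*349*51/(9.9*9.7^1.5)*sqrt(pi*4.37/9.7) = 82.84

82.84


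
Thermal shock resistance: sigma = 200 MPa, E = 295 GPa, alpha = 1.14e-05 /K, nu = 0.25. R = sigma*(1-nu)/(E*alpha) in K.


R = 200*(1-0.25)/(295*1000*1.14e-05) = 45 K

45


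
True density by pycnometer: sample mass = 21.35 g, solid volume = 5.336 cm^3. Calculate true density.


TD = 21.35 / 5.336 = 4.001 g/cm^3

4.001


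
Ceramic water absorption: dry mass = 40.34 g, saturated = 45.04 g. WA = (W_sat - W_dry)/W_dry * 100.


WA = (45.04 - 40.34) / 40.34 * 100 = 11.65%

11.65


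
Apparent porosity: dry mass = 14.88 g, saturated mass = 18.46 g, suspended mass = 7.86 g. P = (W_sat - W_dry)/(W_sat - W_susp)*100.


P = (18.46 - 14.88) / (18.46 - 7.86) * 100 = 3.58 / 10.6 * 100 = 33.8%

33.8


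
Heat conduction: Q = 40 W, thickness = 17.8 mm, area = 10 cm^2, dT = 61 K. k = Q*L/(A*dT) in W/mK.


k = 40*17.8/1000/(10/10000*61) = 11.67 W/mK

11.67


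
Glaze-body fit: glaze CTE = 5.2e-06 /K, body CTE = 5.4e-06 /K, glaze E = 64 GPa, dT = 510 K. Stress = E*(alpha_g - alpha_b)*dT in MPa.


Stress = 64*1000*(5.2e-06 - 5.4e-06)*510 = -6.5 MPa

-6.5


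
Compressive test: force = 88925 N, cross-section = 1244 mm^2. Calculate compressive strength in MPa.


CS = 88925 / 1244 = 71.5 MPa

71.5


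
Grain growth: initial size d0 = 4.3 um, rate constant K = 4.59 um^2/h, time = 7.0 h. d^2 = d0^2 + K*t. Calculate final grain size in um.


d^2 = 4.3^2 + 4.59*7.0 = 50.62
d = sqrt(50.62) = 7.11 um

7.11


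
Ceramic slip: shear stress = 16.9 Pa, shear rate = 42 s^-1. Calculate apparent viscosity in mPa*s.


eta = tau/gamma * 1000 = 16.9/42 * 1000 = 402.4 mPa*s

402.4


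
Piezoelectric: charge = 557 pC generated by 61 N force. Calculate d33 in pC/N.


d33 = 557 / 61 = 9.1 pC/N

9.1


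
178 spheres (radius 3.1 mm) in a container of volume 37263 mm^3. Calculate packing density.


V_sphere = 4/3*pi*3.1^3 = 124.7882 mm^3
Total V = 178*124.7882 = 22212.2996 mm^3
PD = 22212.2996 / 37263 = 0.596

0.596


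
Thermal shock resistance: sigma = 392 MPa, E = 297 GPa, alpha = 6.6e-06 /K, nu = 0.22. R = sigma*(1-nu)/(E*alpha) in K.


R = 392*(1-0.22)/(297*1000*6.6e-06) = 156 K

156


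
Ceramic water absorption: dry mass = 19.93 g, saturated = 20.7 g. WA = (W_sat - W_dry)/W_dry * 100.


WA = (20.7 - 19.93) / 19.93 * 100 = 3.86%

3.86


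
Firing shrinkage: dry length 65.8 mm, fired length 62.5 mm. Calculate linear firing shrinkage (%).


FS = (65.8 - 62.5) / 65.8 * 100 = 5.02%

5.02


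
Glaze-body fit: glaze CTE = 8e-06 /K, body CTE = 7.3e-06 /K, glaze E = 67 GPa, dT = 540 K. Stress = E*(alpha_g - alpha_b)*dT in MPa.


Stress = 67*1000*(8e-06 - 7.3e-06)*540 = 25.3 MPa

25.3


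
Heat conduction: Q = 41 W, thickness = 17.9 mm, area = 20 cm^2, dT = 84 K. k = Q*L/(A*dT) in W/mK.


k = 41*17.9/1000/(20/10000*84) = 4.37 W/mK

4.37


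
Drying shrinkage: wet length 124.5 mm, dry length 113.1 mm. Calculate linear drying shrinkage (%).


DS = (124.5 - 113.1) / 124.5 * 100 = 9.16%

9.16


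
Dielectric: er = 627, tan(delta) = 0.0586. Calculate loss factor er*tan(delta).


Loss = 627 * 0.0586 = 36.742

36.742


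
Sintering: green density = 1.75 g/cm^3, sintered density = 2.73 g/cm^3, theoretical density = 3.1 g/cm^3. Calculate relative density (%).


Relative = 2.73 / 3.1 * 100 = 88.1%

88.1


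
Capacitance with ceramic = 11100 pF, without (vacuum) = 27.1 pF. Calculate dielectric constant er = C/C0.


er = 11100 / 27.1 = 409.59

409.59


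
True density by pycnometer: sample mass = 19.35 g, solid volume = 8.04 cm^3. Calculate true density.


TD = 19.35 / 8.04 = 2.407 g/cm^3

2.407


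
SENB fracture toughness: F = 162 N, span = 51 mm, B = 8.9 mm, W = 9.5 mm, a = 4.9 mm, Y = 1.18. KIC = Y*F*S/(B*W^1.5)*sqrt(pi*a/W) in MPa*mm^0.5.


KIC = 1.18*162*51/(8.9*9.5^1.5)*sqrt(pi*4.9/9.5) = 47.62

47.62


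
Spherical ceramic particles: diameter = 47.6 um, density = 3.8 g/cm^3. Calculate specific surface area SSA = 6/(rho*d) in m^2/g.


SSA = 6 / (3.8 * 47.6) = 0.033 m^2/g

0.033


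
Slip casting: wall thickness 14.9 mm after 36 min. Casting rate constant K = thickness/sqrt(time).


K = 14.9 / sqrt(36) = 14.9 / 6.0 = 2.483 mm/min^0.5

2.483


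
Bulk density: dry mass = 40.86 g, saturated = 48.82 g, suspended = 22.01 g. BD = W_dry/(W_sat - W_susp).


BD = 40.86 / (48.82 - 22.01) = 40.86 / 26.81 = 1.524 g/cm^3

1.524


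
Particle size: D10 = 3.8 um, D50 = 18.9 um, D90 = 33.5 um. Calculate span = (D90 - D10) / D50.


Span = (33.5 - 3.8) / 18.9 = 29.7 / 18.9 = 1.571

1.571


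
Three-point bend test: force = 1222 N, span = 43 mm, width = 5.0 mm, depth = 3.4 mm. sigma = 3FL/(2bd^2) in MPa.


sigma = 3*1222*43/(2*5.0*3.4^2) = 1363.7 MPa

1363.7


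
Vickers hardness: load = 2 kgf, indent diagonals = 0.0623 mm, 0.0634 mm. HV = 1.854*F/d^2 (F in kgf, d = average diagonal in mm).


d_avg = (0.0623+0.0634)/2 = 0.06285 mm
HV = 1.854*2/0.06285^2 = 939

939


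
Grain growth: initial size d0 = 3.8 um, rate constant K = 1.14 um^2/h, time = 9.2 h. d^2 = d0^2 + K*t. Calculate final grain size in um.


d^2 = 3.8^2 + 1.14*9.2 = 24.928
d = sqrt(24.928) = 4.99 um

4.99


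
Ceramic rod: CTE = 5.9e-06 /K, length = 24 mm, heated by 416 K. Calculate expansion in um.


dL = 5.9e-06 * 24 * 416 * 1000 = 58.906 um

58.906


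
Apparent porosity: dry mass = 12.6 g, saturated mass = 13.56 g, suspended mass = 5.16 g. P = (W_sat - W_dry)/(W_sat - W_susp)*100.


P = (13.56 - 12.6) / (13.56 - 5.16) * 100 = 0.96 / 8.4 * 100 = 11.4%

11.4


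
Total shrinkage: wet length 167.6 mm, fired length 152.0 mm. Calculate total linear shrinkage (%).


TS = (167.6 - 152.0) / 167.6 * 100 = 9.31%

9.31


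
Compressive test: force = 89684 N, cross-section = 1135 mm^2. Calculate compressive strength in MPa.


CS = 89684 / 1135 = 79.0 MPa

79.0


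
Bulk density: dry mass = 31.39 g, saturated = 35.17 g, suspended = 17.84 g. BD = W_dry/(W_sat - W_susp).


BD = 31.39 / (35.17 - 17.84) = 31.39 / 17.33 = 1.811 g/cm^3

1.811


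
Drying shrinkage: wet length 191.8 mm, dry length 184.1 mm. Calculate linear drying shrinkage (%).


DS = (191.8 - 184.1) / 191.8 * 100 = 4.01%

4.01


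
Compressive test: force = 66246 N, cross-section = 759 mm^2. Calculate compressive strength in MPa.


CS = 66246 / 759 = 87.3 MPa

87.3


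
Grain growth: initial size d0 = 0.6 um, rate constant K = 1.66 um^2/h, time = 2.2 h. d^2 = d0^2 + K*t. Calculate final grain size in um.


d^2 = 0.6^2 + 1.66*2.2 = 4.012
d = sqrt(4.012) = 2.0 um

2.0


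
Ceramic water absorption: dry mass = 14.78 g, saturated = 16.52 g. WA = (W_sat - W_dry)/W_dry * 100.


WA = (16.52 - 14.78) / 14.78 * 100 = 11.77%

11.77


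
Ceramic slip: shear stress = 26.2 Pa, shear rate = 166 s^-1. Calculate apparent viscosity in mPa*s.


eta = tau/gamma * 1000 = 26.2/166 * 1000 = 157.8 mPa*s

157.8


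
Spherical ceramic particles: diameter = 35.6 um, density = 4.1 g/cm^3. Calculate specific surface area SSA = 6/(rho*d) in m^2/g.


SSA = 6 / (4.1 * 35.6) = 0.041 m^2/g

0.041


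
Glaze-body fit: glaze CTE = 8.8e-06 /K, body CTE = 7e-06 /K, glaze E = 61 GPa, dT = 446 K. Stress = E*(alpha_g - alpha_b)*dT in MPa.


Stress = 61*1000*(8.8e-06 - 7e-06)*446 = 49.0 MPa

49.0


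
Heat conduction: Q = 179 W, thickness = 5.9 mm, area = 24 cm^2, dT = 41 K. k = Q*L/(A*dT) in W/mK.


k = 179*5.9/1000/(24/10000*41) = 10.73 W/mK

10.73


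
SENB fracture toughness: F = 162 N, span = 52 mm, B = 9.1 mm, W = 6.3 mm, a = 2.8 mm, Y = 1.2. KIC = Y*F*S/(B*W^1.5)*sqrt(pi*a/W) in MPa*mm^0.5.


KIC = 1.2*162*52/(9.1*6.3^1.5)*sqrt(pi*2.8/6.3) = 83.01

83.01


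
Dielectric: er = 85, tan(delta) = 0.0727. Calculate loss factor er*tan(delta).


Loss = 85 * 0.0727 = 6.18

6.18


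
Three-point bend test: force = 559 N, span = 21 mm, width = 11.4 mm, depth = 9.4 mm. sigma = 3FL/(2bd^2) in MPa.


sigma = 3*559*21/(2*11.4*9.4^2) = 17.5 MPa

17.5


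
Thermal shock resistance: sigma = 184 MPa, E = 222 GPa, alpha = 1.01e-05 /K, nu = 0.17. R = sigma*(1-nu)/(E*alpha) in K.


R = 184*(1-0.17)/(222*1000*1.01e-05) = 68 K

68


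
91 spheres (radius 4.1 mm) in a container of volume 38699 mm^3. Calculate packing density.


V_sphere = 4/3*pi*4.1^3 = 288.6956 mm^3
Total V = 91*288.6956 = 26271.2996 mm^3
PD = 26271.2996 / 38699 = 0.679

0.679


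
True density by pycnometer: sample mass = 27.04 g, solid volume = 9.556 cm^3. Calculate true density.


TD = 27.04 / 9.556 = 2.83 g/cm^3

2.83


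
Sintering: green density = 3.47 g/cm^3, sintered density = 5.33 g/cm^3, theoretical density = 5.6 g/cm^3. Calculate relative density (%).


Relative = 5.33 / 5.6 * 100 = 95.2%

95.2


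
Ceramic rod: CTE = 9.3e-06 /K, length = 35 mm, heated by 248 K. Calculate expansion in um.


dL = 9.3e-06 * 35 * 248 * 1000 = 80.724 um

80.724


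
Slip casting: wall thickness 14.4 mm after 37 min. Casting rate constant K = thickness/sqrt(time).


K = 14.4 / sqrt(37) = 14.4 / 6.0828 = 2.367 mm/min^0.5

2.367


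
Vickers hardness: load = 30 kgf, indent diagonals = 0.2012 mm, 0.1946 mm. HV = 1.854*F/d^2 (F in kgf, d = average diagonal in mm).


d_avg = (0.2012+0.1946)/2 = 0.1979 mm
HV = 1.854*30/0.1979^2 = 1420

1420


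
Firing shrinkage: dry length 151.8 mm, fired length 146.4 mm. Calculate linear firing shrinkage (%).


FS = (151.8 - 146.4) / 151.8 * 100 = 3.56%

3.56


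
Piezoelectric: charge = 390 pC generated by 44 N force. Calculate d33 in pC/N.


d33 = 390 / 44 = 8.9 pC/N

8.9


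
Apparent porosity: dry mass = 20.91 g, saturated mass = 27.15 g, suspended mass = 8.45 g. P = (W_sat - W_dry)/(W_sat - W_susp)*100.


P = (27.15 - 20.91) / (27.15 - 8.45) * 100 = 6.24 / 18.7 * 100 = 33.4%

33.4


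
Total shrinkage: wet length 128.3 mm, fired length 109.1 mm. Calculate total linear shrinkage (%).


TS = (128.3 - 109.1) / 128.3 * 100 = 14.96%

14.96


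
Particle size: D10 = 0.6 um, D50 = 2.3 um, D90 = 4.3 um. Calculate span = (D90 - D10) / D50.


Span = (4.3 - 0.6) / 2.3 = 3.7 / 2.3 = 1.609

1.609


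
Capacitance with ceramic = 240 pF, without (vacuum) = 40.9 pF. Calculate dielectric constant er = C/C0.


er = 240 / 40.9 = 5.87

5.87


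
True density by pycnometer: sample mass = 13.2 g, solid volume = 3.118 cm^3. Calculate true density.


TD = 13.2 / 3.118 = 4.233 g/cm^3

4.233


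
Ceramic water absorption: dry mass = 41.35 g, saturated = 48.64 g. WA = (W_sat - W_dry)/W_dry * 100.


WA = (48.64 - 41.35) / 41.35 * 100 = 17.63%

17.63


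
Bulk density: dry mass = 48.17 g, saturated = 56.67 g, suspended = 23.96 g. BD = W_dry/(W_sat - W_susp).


BD = 48.17 / (56.67 - 23.96) = 48.17 / 32.71 = 1.473 g/cm^3

1.473


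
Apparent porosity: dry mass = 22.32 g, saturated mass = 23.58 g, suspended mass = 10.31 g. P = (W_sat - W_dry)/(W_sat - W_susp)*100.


P = (23.58 - 22.32) / (23.58 - 10.31) * 100 = 1.26 / 13.27 * 100 = 9.5%

9.5


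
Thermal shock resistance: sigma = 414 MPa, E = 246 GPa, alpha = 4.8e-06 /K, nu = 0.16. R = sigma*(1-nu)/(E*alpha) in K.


R = 414*(1-0.16)/(246*1000*4.8e-06) = 295 K

295


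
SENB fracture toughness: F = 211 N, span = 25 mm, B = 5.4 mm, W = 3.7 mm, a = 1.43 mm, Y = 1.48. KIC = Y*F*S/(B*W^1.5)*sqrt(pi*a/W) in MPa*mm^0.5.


KIC = 1.48*211*25/(5.4*3.7^1.5)*sqrt(pi*1.43/3.7) = 223.84

223.84


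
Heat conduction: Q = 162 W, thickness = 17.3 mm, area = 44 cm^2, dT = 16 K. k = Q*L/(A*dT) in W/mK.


k = 162*17.3/1000/(44/10000*16) = 39.81 W/mK

39.81


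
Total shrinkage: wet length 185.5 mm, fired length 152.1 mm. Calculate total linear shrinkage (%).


TS = (185.5 - 152.1) / 185.5 * 100 = 18.01%

18.01


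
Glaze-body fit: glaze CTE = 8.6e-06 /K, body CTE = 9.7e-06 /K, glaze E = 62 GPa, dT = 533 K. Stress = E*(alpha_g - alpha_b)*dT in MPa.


Stress = 62*1000*(8.6e-06 - 9.7e-06)*533 = -36.4 MPa

-36.4


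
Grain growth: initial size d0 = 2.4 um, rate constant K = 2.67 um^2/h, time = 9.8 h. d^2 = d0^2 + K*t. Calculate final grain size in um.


d^2 = 2.4^2 + 2.67*9.8 = 31.926
d = sqrt(31.926) = 5.65 um

5.65


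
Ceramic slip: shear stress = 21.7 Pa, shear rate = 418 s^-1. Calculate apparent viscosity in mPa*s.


eta = tau/gamma * 1000 = 21.7/418 * 1000 = 51.9 mPa*s

51.9


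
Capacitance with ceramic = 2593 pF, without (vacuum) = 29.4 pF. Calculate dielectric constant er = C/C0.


er = 2593 / 29.4 = 88.2

88.2


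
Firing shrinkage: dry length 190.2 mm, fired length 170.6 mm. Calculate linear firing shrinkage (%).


FS = (190.2 - 170.6) / 190.2 * 100 = 10.3%

10.3


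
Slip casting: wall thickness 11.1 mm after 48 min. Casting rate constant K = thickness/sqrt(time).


K = 11.1 / sqrt(48) = 11.1 / 6.9282 = 1.602 mm/min^0.5

1.602


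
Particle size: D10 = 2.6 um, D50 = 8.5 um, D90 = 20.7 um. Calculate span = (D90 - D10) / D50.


Span = (20.7 - 2.6) / 8.5 = 18.1 / 8.5 = 2.129

2.129


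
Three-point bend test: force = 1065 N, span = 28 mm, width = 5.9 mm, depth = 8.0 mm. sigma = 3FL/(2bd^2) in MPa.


sigma = 3*1065*28/(2*5.9*8.0^2) = 118.5 MPa

118.5


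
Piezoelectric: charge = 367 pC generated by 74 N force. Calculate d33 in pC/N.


d33 = 367 / 74 = 5.0 pC/N

5.0


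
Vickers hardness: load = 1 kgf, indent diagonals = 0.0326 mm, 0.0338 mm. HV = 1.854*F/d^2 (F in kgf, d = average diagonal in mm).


d_avg = (0.0326+0.0338)/2 = 0.0332 mm
HV = 1.854*1/0.0332^2 = 1682

1682


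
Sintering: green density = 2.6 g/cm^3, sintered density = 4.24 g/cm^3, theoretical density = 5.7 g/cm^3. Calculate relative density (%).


Relative = 4.24 / 5.7 * 100 = 74.4%

74.4


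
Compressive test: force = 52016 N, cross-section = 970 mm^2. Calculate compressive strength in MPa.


CS = 52016 / 970 = 53.6 MPa

53.6


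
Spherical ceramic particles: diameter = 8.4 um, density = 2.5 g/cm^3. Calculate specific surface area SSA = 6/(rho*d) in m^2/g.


SSA = 6 / (2.5 * 8.4) = 0.286 m^2/g

0.286


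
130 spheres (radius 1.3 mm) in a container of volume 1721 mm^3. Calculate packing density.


V_sphere = 4/3*pi*1.3^3 = 9.2028 mm^3
Total V = 130*9.2028 = 1196.364 mm^3
PD = 1196.364 / 1721 = 0.695

0.695


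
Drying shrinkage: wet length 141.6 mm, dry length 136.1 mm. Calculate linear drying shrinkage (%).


DS = (141.6 - 136.1) / 141.6 * 100 = 3.88%

3.88


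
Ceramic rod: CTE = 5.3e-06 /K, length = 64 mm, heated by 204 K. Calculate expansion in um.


dL = 5.3e-06 * 64 * 204 * 1000 = 69.197 um

69.197


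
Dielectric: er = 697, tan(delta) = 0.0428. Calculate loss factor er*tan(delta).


Loss = 697 * 0.0428 = 29.832

29.832


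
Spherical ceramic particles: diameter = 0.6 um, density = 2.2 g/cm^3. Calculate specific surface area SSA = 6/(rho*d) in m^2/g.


SSA = 6 / (2.2 * 0.6) = 4.545 m^2/g

4.545


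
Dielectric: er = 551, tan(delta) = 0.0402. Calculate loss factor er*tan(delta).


Loss = 551 * 0.0402 = 22.15

22.15


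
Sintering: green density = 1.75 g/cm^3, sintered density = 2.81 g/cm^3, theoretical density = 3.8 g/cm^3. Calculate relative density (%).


Relative = 2.81 / 3.8 * 100 = 73.9%

73.9


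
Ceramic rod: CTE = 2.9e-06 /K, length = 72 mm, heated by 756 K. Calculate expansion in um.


dL = 2.9e-06 * 72 * 756 * 1000 = 157.853 um

157.853


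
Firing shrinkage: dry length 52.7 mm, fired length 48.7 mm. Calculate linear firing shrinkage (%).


FS = (52.7 - 48.7) / 52.7 * 100 = 7.59%

7.59


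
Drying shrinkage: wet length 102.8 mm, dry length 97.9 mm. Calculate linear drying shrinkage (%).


DS = (102.8 - 97.9) / 102.8 * 100 = 4.77%

4.77


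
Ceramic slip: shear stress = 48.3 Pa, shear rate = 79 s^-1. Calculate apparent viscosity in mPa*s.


eta = tau/gamma * 1000 = 48.3/79 * 1000 = 611.4 mPa*s

611.4


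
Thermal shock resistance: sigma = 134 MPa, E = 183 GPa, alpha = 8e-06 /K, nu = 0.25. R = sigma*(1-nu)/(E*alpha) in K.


R = 134*(1-0.25)/(183*1000*8e-06) = 69 K

69


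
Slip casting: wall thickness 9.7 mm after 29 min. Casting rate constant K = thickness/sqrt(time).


K = 9.7 / sqrt(29) = 9.7 / 5.3852 = 1.801 mm/min^0.5

1.801


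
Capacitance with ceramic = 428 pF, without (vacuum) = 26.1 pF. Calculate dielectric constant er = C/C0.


er = 428 / 26.1 = 16.4

16.4


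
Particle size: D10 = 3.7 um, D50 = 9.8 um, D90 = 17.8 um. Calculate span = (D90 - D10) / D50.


Span = (17.8 - 3.7) / 9.8 = 14.1 / 9.8 = 1.439

1.439


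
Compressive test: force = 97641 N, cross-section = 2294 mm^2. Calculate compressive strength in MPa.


CS = 97641 / 2294 = 42.6 MPa

42.6


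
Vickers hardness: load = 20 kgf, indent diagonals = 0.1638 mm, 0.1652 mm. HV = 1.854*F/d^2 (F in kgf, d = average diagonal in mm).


d_avg = (0.1638+0.1652)/2 = 0.1645 mm
HV = 1.854*20/0.1645^2 = 1370

1370


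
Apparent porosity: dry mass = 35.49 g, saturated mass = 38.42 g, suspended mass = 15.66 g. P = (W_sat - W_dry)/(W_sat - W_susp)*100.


P = (38.42 - 35.49) / (38.42 - 15.66) * 100 = 2.93 / 22.76 * 100 = 12.9%

12.9


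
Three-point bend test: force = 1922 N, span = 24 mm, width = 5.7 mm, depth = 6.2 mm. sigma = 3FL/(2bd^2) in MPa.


sigma = 3*1922*24/(2*5.7*6.2^2) = 315.8 MPa

315.8


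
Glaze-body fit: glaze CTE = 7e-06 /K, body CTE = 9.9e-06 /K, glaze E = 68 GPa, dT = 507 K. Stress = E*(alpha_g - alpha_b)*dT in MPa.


Stress = 68*1000*(7e-06 - 9.9e-06)*507 = -100.0 MPa

-100.0


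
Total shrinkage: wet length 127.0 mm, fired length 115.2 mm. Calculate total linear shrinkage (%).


TS = (127.0 - 115.2) / 127.0 * 100 = 9.29%

9.29


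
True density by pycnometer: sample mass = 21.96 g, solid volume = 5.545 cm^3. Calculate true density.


TD = 21.96 / 5.545 = 3.96 g/cm^3

3.96


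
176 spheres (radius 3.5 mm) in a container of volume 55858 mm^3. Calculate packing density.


V_sphere = 4/3*pi*3.5^3 = 179.5944 mm^3
Total V = 176*179.5944 = 31608.6144 mm^3
PD = 31608.6144 / 55858 = 0.566

0.566


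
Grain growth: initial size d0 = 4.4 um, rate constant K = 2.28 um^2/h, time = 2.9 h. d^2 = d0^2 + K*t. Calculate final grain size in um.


d^2 = 4.4^2 + 2.28*2.9 = 25.972
d = sqrt(25.972) = 5.1 um

5.1


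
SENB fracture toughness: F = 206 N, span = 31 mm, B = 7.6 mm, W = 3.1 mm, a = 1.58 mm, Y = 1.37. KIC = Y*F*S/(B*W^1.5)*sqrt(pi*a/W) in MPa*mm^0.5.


KIC = 1.37*206*31/(7.6*3.1^1.5)*sqrt(pi*1.58/3.1) = 266.88

266.88


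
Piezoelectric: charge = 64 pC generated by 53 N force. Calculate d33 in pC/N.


d33 = 64 / 53 = 1.2 pC/N

1.2


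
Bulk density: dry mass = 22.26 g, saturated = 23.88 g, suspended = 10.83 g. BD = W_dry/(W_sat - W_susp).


BD = 22.26 / (23.88 - 10.83) = 22.26 / 13.05 = 1.706 g/cm^3

1.706


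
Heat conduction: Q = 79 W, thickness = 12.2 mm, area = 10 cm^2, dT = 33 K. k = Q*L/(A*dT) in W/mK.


k = 79*12.2/1000/(10/10000*33) = 29.21 W/mK

29.21


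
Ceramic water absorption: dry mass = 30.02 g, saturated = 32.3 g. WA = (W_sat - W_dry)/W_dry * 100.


WA = (32.3 - 30.02) / 30.02 * 100 = 7.59%

7.59


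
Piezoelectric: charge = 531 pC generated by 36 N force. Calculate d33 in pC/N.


d33 = 531 / 36 = 14.8 pC/N

14.8


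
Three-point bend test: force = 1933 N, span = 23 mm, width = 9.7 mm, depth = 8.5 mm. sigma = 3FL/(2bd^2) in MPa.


sigma = 3*1933*23/(2*9.7*8.5^2) = 95.2 MPa

95.2


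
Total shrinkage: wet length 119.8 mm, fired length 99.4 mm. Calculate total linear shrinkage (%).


TS = (119.8 - 99.4) / 119.8 * 100 = 17.03%

17.03


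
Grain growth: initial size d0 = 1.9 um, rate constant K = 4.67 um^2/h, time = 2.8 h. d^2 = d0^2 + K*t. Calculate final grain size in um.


d^2 = 1.9^2 + 4.67*2.8 = 16.686
d = sqrt(16.686) = 4.08 um

4.08


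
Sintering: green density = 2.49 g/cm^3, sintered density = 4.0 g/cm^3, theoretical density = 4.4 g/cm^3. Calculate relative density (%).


Relative = 4.0 / 4.4 * 100 = 90.9%

90.9


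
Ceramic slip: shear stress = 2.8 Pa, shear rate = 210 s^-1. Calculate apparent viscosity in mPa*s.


eta = tau/gamma * 1000 = 2.8/210 * 1000 = 13.3 mPa*s

13.3


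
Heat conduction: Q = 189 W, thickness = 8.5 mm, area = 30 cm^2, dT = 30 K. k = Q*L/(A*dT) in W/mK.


k = 189*8.5/1000/(30/10000*30) = 17.85 W/mK

17.85


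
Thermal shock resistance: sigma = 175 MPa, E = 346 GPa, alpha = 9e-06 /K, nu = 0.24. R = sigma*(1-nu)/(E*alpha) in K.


R = 175*(1-0.24)/(346*1000*9e-06) = 43 K

43


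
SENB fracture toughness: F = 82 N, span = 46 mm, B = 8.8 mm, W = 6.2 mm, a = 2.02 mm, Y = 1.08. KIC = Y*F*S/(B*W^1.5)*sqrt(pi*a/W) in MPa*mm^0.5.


KIC = 1.08*82*46/(8.8*6.2^1.5)*sqrt(pi*2.02/6.2) = 30.34

30.34


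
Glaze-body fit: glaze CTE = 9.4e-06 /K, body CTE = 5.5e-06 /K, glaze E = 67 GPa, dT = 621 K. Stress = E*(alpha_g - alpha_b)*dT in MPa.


Stress = 67*1000*(9.4e-06 - 5.5e-06)*621 = 162.3 MPa

162.3


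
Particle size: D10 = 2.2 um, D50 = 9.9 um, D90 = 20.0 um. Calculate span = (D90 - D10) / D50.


Span = (20.0 - 2.2) / 9.9 = 17.8 / 9.9 = 1.798

1.798


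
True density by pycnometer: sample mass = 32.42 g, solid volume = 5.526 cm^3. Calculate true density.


TD = 32.42 / 5.526 = 5.867 g/cm^3

5.867


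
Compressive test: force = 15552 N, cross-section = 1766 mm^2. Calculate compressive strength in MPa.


CS = 15552 / 1766 = 8.8 MPa

8.8


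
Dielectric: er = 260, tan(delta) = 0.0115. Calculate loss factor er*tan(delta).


Loss = 260 * 0.0115 = 2.99

2.99


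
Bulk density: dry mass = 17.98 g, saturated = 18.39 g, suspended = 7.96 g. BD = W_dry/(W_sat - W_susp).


BD = 17.98 / (18.39 - 7.96) = 17.98 / 10.43 = 1.724 g/cm^3

1.724


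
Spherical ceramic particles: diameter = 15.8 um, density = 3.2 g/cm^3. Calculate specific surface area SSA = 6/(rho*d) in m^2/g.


SSA = 6 / (3.2 * 15.8) = 0.119 m^2/g

0.119


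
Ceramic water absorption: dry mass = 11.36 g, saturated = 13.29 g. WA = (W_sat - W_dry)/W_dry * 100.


WA = (13.29 - 11.36) / 11.36 * 100 = 16.99%

16.99


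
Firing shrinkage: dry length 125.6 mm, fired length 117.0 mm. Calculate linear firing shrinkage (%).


FS = (125.6 - 117.0) / 125.6 * 100 = 6.85%

6.85


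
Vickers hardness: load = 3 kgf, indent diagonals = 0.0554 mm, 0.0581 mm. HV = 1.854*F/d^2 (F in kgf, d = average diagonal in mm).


d_avg = (0.0554+0.0581)/2 = 0.05675 mm
HV = 1.854*3/0.05675^2 = 1727

1727


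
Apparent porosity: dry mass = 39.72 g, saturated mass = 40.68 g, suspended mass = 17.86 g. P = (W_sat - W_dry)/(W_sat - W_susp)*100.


P = (40.68 - 39.72) / (40.68 - 17.86) * 100 = 0.96 / 22.82 * 100 = 4.2%

4.2


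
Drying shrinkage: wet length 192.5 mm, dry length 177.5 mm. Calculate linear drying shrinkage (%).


DS = (192.5 - 177.5) / 192.5 * 100 = 7.79%

7.79


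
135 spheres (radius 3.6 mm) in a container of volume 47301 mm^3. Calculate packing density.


V_sphere = 4/3*pi*3.6^3 = 195.4322 mm^3
Total V = 135*195.4322 = 26383.347 mm^3
PD = 26383.347 / 47301 = 0.558

0.558


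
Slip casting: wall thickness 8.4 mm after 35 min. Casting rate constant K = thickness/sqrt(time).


K = 8.4 / sqrt(35) = 8.4 / 5.9161 = 1.42 mm/min^0.5

1.42


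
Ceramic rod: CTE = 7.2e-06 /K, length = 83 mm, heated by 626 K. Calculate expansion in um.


dL = 7.2e-06 * 83 * 626 * 1000 = 374.098 um

374.098


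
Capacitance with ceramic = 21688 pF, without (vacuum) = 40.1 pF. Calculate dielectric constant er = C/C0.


er = 21688 / 40.1 = 540.85

540.85


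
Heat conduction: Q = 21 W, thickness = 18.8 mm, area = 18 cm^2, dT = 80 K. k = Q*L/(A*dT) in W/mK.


k = 21*18.8/1000/(18/10000*80) = 2.74 W/mK

2.74


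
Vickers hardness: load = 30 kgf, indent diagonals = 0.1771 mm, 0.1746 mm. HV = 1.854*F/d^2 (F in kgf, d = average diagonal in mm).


d_avg = (0.1771+0.1746)/2 = 0.17585 mm
HV = 1.854*30/0.17585^2 = 1799

1799


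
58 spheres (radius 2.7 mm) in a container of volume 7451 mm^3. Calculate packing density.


V_sphere = 4/3*pi*2.7^3 = 82.448 mm^3
Total V = 58*82.448 = 4781.984 mm^3
PD = 4781.984 / 7451 = 0.642

0.642


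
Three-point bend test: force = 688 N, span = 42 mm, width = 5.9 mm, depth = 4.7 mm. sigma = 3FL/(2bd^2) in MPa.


sigma = 3*688*42/(2*5.9*4.7^2) = 332.6 MPa

332.6


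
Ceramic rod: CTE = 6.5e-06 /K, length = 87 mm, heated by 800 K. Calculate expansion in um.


dL = 6.5e-06 * 87 * 800 * 1000 = 452.4 um

452.4


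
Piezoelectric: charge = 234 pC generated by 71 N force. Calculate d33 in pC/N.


d33 = 234 / 71 = 3.3 pC/N

3.3


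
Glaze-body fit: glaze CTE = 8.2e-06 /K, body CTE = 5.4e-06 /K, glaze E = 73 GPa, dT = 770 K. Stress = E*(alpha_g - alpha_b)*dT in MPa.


Stress = 73*1000*(8.2e-06 - 5.4e-06)*770 = 157.4 MPa

157.4


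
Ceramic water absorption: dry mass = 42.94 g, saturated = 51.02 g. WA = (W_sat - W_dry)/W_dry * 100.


WA = (51.02 - 42.94) / 42.94 * 100 = 18.82%

18.82


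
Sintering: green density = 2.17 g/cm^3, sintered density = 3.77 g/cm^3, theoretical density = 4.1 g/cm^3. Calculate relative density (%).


Relative = 3.77 / 4.1 * 100 = 92.0%

92.0


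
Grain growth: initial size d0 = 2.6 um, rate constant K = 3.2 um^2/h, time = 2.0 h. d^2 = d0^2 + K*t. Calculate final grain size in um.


d^2 = 2.6^2 + 3.2*2.0 = 13.16
d = sqrt(13.16) = 3.63 um

3.63


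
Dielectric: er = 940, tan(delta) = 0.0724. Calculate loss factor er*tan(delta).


Loss = 940 * 0.0724 = 68.056

68.056


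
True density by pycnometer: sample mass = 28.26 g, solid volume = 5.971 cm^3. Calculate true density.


TD = 28.26 / 5.971 = 4.733 g/cm^3

4.733


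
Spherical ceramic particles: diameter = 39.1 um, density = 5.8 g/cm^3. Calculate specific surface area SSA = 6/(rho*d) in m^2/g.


SSA = 6 / (5.8 * 39.1) = 0.026 m^2/g

0.026


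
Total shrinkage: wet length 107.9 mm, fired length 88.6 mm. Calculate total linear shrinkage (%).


TS = (107.9 - 88.6) / 107.9 * 100 = 17.89%

17.89


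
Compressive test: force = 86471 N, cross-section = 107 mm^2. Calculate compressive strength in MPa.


CS = 86471 / 107 = 808.1 MPa

808.1


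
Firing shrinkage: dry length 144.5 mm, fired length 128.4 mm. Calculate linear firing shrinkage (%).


FS = (144.5 - 128.4) / 144.5 * 100 = 11.14%

11.14


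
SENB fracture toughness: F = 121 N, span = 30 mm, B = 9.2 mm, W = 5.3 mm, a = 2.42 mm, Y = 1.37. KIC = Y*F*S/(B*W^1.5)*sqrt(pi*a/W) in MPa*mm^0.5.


KIC = 1.37*121*30/(9.2*5.3^1.5)*sqrt(pi*2.42/5.3) = 53.06

53.06


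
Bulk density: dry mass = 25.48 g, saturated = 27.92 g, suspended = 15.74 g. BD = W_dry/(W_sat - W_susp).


BD = 25.48 / (27.92 - 15.74) = 25.48 / 12.18 = 2.092 g/cm^3

2.092


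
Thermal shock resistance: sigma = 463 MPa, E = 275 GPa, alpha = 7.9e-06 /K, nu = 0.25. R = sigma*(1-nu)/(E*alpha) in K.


R = 463*(1-0.25)/(275*1000*7.9e-06) = 160 K

160


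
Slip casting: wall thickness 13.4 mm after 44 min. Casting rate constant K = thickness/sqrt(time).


K = 13.4 / sqrt(44) = 13.4 / 6.6332 = 2.02 mm/min^0.5

2.02


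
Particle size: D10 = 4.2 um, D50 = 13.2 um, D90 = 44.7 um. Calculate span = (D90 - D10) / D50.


Span = (44.7 - 4.2) / 13.2 = 40.5 / 13.2 = 3.068

3.068


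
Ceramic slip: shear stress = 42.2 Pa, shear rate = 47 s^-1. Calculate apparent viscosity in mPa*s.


eta = tau/gamma * 1000 = 42.2/47 * 1000 = 897.9 mPa*s

897.9


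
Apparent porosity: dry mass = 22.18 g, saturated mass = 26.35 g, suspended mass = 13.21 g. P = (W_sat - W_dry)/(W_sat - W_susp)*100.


P = (26.35 - 22.18) / (26.35 - 13.21) * 100 = 4.17 / 13.14 * 100 = 31.7%

31.7


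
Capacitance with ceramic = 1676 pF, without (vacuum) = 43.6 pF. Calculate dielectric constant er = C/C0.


er = 1676 / 43.6 = 38.44

38.44


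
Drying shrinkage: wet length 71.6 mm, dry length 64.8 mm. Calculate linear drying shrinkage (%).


DS = (71.6 - 64.8) / 71.6 * 100 = 9.5%

9.5


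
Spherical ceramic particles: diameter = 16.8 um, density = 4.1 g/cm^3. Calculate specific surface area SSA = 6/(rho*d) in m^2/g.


SSA = 6 / (4.1 * 16.8) = 0.087 m^2/g

0.087


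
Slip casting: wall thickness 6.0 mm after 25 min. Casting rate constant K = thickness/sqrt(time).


K = 6.0 / sqrt(25) = 6.0 / 5.0 = 1.2 mm/min^0.5

1.2


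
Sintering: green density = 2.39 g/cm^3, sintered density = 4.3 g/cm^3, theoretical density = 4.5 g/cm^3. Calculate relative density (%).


Relative = 4.3 / 4.5 * 100 = 95.6%

95.6


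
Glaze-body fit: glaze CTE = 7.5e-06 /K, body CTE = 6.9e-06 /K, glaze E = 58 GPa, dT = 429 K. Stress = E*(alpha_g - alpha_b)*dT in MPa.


Stress = 58*1000*(7.5e-06 - 6.9e-06)*429 = 14.9 MPa

14.9


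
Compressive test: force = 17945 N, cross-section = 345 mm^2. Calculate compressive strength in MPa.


CS = 17945 / 345 = 52.0 MPa

52.0


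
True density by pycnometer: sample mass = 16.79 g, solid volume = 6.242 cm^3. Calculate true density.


TD = 16.79 / 6.242 = 2.69 g/cm^3

2.69


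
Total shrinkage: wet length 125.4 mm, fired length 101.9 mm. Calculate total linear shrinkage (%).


TS = (125.4 - 101.9) / 125.4 * 100 = 18.74%

18.74


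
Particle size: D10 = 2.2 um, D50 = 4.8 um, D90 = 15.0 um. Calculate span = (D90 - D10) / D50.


Span = (15.0 - 2.2) / 4.8 = 12.8 / 4.8 = 2.667

2.667


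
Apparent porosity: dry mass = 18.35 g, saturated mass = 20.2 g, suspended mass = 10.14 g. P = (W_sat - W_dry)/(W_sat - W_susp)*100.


P = (20.2 - 18.35) / (20.2 - 10.14) * 100 = 1.85 / 10.06 * 100 = 18.4%

18.4


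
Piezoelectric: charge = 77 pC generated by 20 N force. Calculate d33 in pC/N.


d33 = 77 / 20 = 3.9 pC/N

3.9


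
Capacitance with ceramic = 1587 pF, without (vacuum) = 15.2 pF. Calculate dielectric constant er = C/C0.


er = 1587 / 15.2 = 104.41

104.41


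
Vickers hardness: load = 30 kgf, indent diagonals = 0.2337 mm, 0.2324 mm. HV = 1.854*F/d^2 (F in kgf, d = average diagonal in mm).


d_avg = (0.2337+0.2324)/2 = 0.23305 mm
HV = 1.854*30/0.23305^2 = 1024

1024


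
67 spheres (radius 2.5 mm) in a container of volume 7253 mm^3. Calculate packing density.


V_sphere = 4/3*pi*2.5^3 = 65.4498 mm^3
Total V = 67*65.4498 = 4385.1366 mm^3
PD = 4385.1366 / 7253 = 0.605

0.605


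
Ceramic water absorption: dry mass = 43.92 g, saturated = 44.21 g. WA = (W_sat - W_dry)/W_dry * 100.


WA = (44.21 - 43.92) / 43.92 * 100 = 0.66%

0.66


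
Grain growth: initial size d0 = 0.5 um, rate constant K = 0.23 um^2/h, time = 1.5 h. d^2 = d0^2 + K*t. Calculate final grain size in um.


d^2 = 0.5^2 + 0.23*1.5 = 0.595
d = sqrt(0.595) = 0.77 um

0.77


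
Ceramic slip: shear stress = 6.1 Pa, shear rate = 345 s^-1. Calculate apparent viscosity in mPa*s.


eta = tau/gamma * 1000 = 6.1/345 * 1000 = 17.7 mPa*s

17.7


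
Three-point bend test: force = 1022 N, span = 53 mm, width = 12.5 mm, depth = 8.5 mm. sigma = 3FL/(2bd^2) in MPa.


sigma = 3*1022*53/(2*12.5*8.5^2) = 90.0 MPa

90.0


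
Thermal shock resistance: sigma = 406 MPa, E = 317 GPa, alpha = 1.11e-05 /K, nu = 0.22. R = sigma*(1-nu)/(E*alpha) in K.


R = 406*(1-0.22)/(317*1000*1.11e-05) = 90 K

90


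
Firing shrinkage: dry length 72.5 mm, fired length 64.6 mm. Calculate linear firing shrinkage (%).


FS = (72.5 - 64.6) / 72.5 * 100 = 10.9%

10.9


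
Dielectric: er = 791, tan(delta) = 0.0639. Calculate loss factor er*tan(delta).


Loss = 791 * 0.0639 = 50.545

50.545


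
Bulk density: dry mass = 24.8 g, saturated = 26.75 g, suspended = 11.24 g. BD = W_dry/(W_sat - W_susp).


BD = 24.8 / (26.75 - 11.24) = 24.8 / 15.51 = 1.599 g/cm^3

1.599


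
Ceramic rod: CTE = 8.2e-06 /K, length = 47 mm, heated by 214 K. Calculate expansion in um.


dL = 8.2e-06 * 47 * 214 * 1000 = 82.476 um

82.476


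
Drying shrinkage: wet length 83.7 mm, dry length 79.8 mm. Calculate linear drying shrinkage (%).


DS = (83.7 - 79.8) / 83.7 * 100 = 4.66%

4.66


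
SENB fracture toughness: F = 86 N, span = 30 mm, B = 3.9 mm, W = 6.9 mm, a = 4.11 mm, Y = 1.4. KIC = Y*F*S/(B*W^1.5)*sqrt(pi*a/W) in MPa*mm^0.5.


KIC = 1.4*86*30/(3.9*6.9^1.5)*sqrt(pi*4.11/6.9) = 69.9

69.9
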